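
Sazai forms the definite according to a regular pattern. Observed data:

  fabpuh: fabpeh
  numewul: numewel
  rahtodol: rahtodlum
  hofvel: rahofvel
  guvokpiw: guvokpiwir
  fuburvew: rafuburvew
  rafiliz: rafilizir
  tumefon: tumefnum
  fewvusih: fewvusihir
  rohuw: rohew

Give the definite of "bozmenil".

bozmenilir

hofvel and rahtodol both end in -l yet inflect differently (rahofvel, rahtodlum), so the final letter is not what conditions the rule; the last vowel is.
"bozmenil" has last vowel 'i'. The stems whose last vowel is 'i' (fewvusih → fewvusihir, guvokpiw → guvokpiwir, rafiliz → rafilizir) add -ir.
So bozmenil → bozmenilir.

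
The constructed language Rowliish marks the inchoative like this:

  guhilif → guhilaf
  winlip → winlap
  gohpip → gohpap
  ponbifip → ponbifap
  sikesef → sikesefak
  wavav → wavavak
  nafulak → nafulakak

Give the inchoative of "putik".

putak

"putik" has last vowel 'i'. The stems whose last vowel is 'i' (guhilif → guhilaf, winlip → winlap, gohpip → gohpap) change the last vowel to 'a'.
The other pattern: stems whose last vowel is 'a' or 'e' add -ak.
So putik → putak.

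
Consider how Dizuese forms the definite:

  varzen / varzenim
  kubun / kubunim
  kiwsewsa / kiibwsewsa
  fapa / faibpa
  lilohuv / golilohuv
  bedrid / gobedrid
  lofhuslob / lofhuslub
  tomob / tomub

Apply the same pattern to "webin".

kubun and lilohuv both have last vowel 'u' yet inflect differently (kubunim, golilohuv), so the last vowel is not what conditions the rule; the final letter is.
"webin" ends in -n. The stems ending in -n (varzen → varzenim, kubun → kubunim) add -im.
The other patterns: stems ending in -a insert -ib- after the first vowel; stems ending in -d or -v add the prefix go-; stems ending in -b change the last vowel to 'u'.
So webin → webinim.

webinim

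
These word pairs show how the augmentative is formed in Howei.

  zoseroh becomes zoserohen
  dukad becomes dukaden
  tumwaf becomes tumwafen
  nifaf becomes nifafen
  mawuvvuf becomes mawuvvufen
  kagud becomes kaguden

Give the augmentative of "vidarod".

Every pair shown (zoseroh → zoserohen, dukad → dukaden, tumwaf → tumwafen, …) follows the same rule: add -en.
So vidarod → vidaroden.

vidaroden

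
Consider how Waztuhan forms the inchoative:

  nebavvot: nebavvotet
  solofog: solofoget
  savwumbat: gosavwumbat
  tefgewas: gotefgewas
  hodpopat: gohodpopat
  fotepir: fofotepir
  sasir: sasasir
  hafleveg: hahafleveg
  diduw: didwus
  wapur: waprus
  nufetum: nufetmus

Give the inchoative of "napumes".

nanapumes

nebavvot and savwumbat both end in -t yet inflect differently (nebavvotet, gosavwumbat), so the final letter is not what conditions the rule; the last vowel is.
"napumes" has last vowel 'e'. The one such stem in the data (hafleveg → hahafleveg) repeats the first consonant+vowel as a prefix (as do fotepir, sasir), so the same rule applies.
The other patterns: stems whose last vowel is 'o' add -et; stems whose last vowel is 'a' add the prefix go-; stems whose last vowel is 'u' delete the last vowel and add -us.
So napumes → nanapumes.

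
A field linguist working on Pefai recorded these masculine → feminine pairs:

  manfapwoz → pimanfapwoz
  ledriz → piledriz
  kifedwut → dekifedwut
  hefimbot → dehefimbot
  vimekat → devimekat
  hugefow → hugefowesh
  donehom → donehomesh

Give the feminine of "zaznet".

manfapwoz and hefimbot both have last vowel 'o' yet inflect differently (pimanfapwoz, dehefimbot), so the last vowel is not what conditions the rule; the final letter is.
"zaznet" ends in -t. The stems ending in -t (kifedwut → dekifedwut, hefimbot → dehefimbot, vimekat → devimekat) add the prefix de-.
So zaznet → dezaznet.

dezaznet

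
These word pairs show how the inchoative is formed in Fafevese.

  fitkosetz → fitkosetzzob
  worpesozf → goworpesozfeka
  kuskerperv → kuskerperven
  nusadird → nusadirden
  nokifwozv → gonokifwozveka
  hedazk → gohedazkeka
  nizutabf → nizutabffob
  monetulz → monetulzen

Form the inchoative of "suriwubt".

kuskerperv and nokifwozv both end in -v yet inflect differently (kuskerperven, gonokifwozveka), so the final letter is not what conditions the rule; the second-to-last letter is.
"suriwubt" has second-to-last letter 'b'. The one such stem in the data (nizutabf → nizutabffob) doubles the final consonant and adds -ob (as does fitkosetz), so the same rule applies.
So suriwubt → suriwubttob.

suriwubttob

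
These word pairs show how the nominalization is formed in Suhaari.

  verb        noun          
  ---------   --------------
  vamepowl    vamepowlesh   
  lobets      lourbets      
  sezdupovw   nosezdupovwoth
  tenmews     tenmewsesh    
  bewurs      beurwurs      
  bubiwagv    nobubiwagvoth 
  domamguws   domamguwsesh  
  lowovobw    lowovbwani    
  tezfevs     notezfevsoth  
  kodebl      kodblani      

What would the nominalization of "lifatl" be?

liurfatl

"lifatl" has second-to-last letter 't'. The one such stem in the data (lobets → lourbets) inserts -ur- after the first vowel (as does bewurs), so the same rule applies.
So lifatl → liurfatl.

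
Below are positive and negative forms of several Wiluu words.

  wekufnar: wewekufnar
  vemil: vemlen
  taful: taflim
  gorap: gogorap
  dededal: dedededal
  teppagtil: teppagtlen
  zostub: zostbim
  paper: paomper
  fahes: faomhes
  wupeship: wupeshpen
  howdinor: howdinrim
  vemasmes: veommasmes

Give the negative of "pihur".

pihrim

wupeship and gorap both end in -p yet inflect differently (wupeshpen, gogorap), so the final letter is not what conditions the rule; the last vowel is.
"pihur" has last vowel 'u'. The stems whose last vowel is 'u' (zostub → zostbim, taful → taflim) delete the last vowel and add -im.
The other patterns: stems whose last vowel is 'e' insert -om- after the first vowel; stems whose last vowel is 'i' delete the last vowel and add -en; stems whose last vowel is 'a' repeat the first consonant+vowel as a prefix.
So pihur → pihrim.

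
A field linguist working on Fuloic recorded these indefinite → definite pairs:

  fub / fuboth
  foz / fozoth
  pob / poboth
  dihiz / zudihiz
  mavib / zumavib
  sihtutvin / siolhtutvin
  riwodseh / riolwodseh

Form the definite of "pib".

piboth

foz and dihiz both end in -z yet inflect differently (fozoth, zudihiz), so the final letter is not what conditions the rule; the number of vowels is.
"pib" has 1 vowel. The stems with 1 vowel (fub → fuboth, foz → fozoth, pob → poboth) add -oth.
So pib → piboth.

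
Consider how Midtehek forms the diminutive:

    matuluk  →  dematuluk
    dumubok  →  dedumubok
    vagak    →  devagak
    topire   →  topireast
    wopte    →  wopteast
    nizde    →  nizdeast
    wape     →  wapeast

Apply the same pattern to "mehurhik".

"mehurhik" ends in -k. The stems ending in -k (matuluk → dematuluk, dumubok → dedumubok, vagak → devagak) add the prefix de-.
The other pattern: stems ending in -e add -ast.
So mehurhik → demehurhik.

demehurhik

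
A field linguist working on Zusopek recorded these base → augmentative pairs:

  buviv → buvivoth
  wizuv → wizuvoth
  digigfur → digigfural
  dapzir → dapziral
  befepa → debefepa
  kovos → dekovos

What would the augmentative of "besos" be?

debesos

wizuv and digigfur both have last vowel 'u' yet inflect differently (wizuvoth, digigfural), so the last vowel is not what conditions the rule; the final letter is.
"besos" ends in -s. The one such stem in the data (kovos → dekovos) adds the prefix de-, so the same rule applies.
So besos → debesos.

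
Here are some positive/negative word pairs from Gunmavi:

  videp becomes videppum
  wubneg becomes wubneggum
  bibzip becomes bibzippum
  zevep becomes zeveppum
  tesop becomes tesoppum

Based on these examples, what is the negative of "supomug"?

supomuggum

Every pair shown (videp → videppum, wubneg → wubneggum, bibzip → bibzippum, …) follows the same rule: double the final consonant and add -um.
So supomug → supomuggum.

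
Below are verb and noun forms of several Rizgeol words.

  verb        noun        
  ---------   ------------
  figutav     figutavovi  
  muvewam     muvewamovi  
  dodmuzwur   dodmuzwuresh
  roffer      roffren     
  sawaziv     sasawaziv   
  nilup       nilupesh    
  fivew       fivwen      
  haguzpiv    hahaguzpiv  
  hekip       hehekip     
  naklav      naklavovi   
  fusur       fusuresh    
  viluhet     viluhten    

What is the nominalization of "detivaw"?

detivawovi

roffer and fusur both end in -r yet inflect differently (roffren, fusuresh), so the final letter is not what conditions the rule; the last vowel is.
"detivaw" has last vowel 'a'. The stems whose last vowel is 'a' (figutav → figutavovi, muvewam → muvewamovi, naklav → naklavovi) add -ovi.
The other patterns: stems whose last vowel is 'e' delete the last vowel and add -en; stems whose last vowel is 'u' add -esh; stems whose last vowel is 'i' repeat the first consonant+vowel as a prefix.
So detivaw → detivawovi.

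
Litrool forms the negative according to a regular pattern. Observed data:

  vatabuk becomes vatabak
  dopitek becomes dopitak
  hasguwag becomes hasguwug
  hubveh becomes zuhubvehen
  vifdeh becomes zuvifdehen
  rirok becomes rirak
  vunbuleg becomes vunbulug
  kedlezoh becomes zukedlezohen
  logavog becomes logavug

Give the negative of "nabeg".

"nabeg" ends in -g. The stems ending in -g (hasguwag → hasguwug, logavog → logavug, vunbuleg → vunbulug) change the last vowel to 'u'.
The other patterns: stems ending in -k change the last vowel to 'a'; stems ending in -h add zu- … -en around the stem.
So nabeg → nabug.

nabug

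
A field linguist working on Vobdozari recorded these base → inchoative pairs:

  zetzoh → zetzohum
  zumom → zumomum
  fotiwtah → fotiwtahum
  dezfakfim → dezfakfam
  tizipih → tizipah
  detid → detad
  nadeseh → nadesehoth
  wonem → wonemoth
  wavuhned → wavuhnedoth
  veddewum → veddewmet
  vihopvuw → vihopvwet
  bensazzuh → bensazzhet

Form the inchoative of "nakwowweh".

"nakwowweh" has last vowel 'e'. The stems whose last vowel is 'e' (nadeseh → nadesehoth, wonem → wonemoth, wavuhned → wavuhnedoth) add -oth.
So nakwowweh → nakwowwehoth.

nakwowwehoth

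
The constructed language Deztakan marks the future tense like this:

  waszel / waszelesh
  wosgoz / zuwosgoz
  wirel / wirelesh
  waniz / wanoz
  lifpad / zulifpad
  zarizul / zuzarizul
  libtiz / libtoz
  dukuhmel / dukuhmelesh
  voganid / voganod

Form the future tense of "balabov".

zubalabov

waszel and zarizul both end in -l yet inflect differently (waszelesh, zuzarizul), so the final letter is not what conditions the rule; the last vowel is.
"balabov" has last vowel 'o'. The one such stem in the data (wosgoz → zuwosgoz) adds the prefix zu-, so the same rule applies.
The other patterns: stems whose last vowel is 'e' add -esh; stems whose last vowel is 'i' change the last vowel to 'o'.
So balabov → zubalabov.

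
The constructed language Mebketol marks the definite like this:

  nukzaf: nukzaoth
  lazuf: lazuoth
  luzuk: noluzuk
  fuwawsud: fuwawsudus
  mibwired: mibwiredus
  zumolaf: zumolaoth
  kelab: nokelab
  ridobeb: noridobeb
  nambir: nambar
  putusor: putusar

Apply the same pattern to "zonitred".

zonitredus

mibwired and ridobeb both have last vowel 'e' yet inflect differently (mibwiredus, noridobeb), so the last vowel is not what conditions the rule; the final letter is.
"zonitred" ends in -d. The stems ending in -d (fuwawsud → fuwawsudus, mibwired → mibwiredus) add -us.
So zonitred → zonitredus.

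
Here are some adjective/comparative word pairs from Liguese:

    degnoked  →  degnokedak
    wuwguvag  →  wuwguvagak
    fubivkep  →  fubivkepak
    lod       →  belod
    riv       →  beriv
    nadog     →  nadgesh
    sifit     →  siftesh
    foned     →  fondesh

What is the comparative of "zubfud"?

lod and foned both end in -d yet inflect differently (belod, fondesh), so the final letter is not what conditions the rule; the number of vowels is.
"zubfud" has 2 vowels. The stems with 2 vowels (sifit → siftesh, foned → fondesh, nadog → nadgesh) delete the last vowel and add -esh.
The other patterns: stems with 1 vowel add the prefix be-; stems with 3 vowels add -ak.
So zubfud → zubfdesh.

zubfdesh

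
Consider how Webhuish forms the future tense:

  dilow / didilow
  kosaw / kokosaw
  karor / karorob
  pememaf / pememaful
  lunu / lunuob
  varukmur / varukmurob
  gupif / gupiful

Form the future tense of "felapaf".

felapaful

"felapaf" ends in -f. The stems ending in -f (pememaf → pememaful, gupif → gupiful) add -ul.
So felapaf → felapaful.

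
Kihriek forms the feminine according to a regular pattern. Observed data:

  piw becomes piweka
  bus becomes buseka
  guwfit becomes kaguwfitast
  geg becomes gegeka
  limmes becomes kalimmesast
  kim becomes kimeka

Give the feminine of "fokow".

bus and limmes both end in -s yet inflect differently (buseka, kalimmesast), so the final letter is not what conditions the rule; the number of vowels is.
"fokow" has 2 vowels. The stems with 2 vowels (limmes → kalimmesast, guwfit → kaguwfitast) add ka- … -ast around the stem.
The other pattern: stems with 1 vowel add -eka.
So fokow → kafokowast.

kafokowast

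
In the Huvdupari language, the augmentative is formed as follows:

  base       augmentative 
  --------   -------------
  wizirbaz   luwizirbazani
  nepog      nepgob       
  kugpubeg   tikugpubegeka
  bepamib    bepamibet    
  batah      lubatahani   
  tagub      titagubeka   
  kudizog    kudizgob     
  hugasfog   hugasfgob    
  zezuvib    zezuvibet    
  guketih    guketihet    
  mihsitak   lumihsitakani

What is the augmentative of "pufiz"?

batah and guketih both end in -h yet inflect differently (lubatahani, guketihet), so the final letter is not what conditions the rule; the last vowel is.
"pufiz" has last vowel 'i'. The stems whose last vowel is 'i' (guketih → guketihet, bepamib → bepamibet, zezuvib → zezuvibet) add -et.
The other patterns: stems whose last vowel is 'o' delete the last vowel and add -ob; stems whose last vowel is 'a' add lu- … -ani around the stem; stems whose last vowel is 'e' or 'u' add ti- … -eka around the stem.
So pufiz → pufizet.

pufizet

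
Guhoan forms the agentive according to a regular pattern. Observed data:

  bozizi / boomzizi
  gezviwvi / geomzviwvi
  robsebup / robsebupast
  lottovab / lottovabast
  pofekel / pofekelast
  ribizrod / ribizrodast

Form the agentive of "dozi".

"dozi" ends in a vowel. The stems ending in a vowel (bozizi → boomzizi, gezviwvi → geomzviwvi) insert -om- after the first vowel.
The other pattern: stems ending in a consonant add -ast.
So dozi → doomzi.

doomzi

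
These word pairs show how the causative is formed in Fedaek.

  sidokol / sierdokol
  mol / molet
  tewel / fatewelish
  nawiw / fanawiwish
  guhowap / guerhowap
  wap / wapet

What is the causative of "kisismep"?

mol and tewel both end in -l yet inflect differently (molet, fatewelish), so the final letter is not what conditions the rule; the number of vowels is.
"kisismep" has 3 vowels. The stems with 3 vowels (sidokol → sierdokol, guhowap → guerhowap) insert -er- after the first vowel.
The other patterns: stems with 1 vowel add -et; stems with 2 vowels add fa- … -ish around the stem.
So kisismep → kiersismep.

kiersismep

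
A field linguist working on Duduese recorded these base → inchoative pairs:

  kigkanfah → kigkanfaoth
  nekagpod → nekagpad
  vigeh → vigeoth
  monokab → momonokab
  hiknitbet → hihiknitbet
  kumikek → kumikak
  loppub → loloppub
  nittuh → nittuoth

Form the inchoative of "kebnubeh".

kebnubeoth

"kebnubeh" ends in -h. The stems ending in -h (kigkanfah → kigkanfaoth, nittuh → nittuoth, vigeh → vigeoth) drop the final letter and add -oth.
So kebnubeh → kebnubeoth.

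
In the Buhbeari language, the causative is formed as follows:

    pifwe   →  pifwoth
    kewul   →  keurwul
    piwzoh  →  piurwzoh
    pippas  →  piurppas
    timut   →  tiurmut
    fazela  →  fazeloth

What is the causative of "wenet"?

weurnet

pippas and fazela both have last vowel 'a' yet inflect differently (piurppas, fazeloth), so the last vowel is not what conditions the rule; whether the stem ends in a vowel or a consonant is.
"wenet" ends in a consonant. The stems ending in a consonant (kewul → keurwul, pippas → piurppas, piwzoh → piurwzoh) insert -ur- after the first vowel.
So wenet → weurnet.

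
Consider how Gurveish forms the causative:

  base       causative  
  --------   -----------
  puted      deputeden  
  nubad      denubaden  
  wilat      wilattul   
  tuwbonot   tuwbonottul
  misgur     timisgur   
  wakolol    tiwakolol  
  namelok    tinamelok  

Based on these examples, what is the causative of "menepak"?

"menepak" ends in -k. The one such stem in the data (namelok → tinamelok) adds the prefix ti-, so the same rule applies.
So menepak → timenepak.

timenepak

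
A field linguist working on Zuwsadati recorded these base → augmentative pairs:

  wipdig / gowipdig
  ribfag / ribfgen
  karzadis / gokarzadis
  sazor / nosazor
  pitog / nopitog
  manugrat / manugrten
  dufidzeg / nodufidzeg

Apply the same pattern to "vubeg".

ribfag and wipdig both end in -g yet inflect differently (ribfgen, gowipdig), so the final letter is not what conditions the rule; the last vowel is.
"vubeg" has last vowel 'e'. The one such stem in the data (dufidzeg → nodufidzeg) adds the prefix no-, so the same rule applies.
The other patterns: stems whose last vowel is 'a' delete the last vowel and add -en; stems whose last vowel is 'i' add the prefix go-.
So vubeg → novubeg.

novubeg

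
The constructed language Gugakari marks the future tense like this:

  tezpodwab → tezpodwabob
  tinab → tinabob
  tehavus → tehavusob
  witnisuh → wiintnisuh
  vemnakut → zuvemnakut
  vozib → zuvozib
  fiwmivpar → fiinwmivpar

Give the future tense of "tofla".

toflaob

"tofla" begins with t-. The stems beginning with t- (tezpodwab → tezpodwabob, tehavus → tehavusob, tinab → tinabob) add -ob.
So tofla → toflaob.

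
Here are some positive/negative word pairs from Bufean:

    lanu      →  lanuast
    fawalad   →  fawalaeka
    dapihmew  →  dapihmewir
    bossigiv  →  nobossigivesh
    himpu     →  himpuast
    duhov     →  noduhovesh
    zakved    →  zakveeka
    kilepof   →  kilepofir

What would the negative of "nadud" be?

zakved and dapihmew both have last vowel 'e' yet inflect differently (zakveeka, dapihmewir), so the last vowel is not what conditions the rule; the final letter is.
"nadud" ends in -d. The stems ending in -d (fawalad → fawalaeka, zakved → zakveeka) drop the final letter and add -eka.
So nadud → nadueka.

nadueka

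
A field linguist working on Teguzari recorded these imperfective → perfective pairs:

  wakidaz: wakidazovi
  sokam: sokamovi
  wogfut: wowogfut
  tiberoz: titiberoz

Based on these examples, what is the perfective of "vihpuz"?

vivihpuz

"vihpuz" has last vowel 'u'. The one such stem in the data (wogfut → wowogfut) repeats the first consonant+vowel as a prefix (as does tiberoz), so the same rule applies.
The other pattern: stems whose last vowel is 'a' add -ovi.
So vihpuz → vivihpuz.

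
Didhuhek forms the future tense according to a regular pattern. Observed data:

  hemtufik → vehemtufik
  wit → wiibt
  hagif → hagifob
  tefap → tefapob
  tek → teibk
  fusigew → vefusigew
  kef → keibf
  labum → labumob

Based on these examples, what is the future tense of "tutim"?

tutimob

kef and hagif both end in -f yet inflect differently (keibf, hagifob), so the final letter is not what conditions the rule; the number of vowels is.
"tutim" has 2 vowels. The stems with 2 vowels (hagif → hagifob, labum → labumob, tefap → tefapob) add -ob.
So tutim → tutimob.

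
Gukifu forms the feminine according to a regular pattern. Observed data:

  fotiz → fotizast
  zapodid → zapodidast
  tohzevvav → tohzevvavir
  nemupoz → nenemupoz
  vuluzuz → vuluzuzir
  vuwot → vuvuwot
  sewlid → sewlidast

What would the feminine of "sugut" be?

nemupoz and fotiz both end in -z yet inflect differently (nenemupoz, fotizast), so the final letter is not what conditions the rule; the last vowel is.
"sugut" has last vowel 'u'. The one such stem in the data (vuluzuz → vuluzuzir) adds -ir, so the same rule applies.
So sugut → sugutir.

sugutir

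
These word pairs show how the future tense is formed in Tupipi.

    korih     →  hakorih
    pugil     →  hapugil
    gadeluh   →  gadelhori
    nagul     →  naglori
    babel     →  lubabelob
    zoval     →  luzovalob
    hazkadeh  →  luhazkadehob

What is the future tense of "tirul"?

tirlori

"tirul" has last vowel 'u'. The stems whose last vowel is 'u' (gadeluh → gadelhori, nagul → naglori) delete the last vowel and add -ori.
So tirul → tirlori.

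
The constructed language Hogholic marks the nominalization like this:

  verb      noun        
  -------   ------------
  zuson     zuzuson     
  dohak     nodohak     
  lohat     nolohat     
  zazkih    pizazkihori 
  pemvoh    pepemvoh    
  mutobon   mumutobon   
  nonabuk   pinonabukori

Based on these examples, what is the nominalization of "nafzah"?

dohak and nonabuk both end in -k yet inflect differently (nodohak, pinonabukori), so the final letter is not what conditions the rule; the last vowel is.
"nafzah" has last vowel 'a'. The stems whose last vowel is 'a' (dohak → nodohak, lohat → nolohat) add the prefix no-.
So nafzah → nonafzah.

nonafzah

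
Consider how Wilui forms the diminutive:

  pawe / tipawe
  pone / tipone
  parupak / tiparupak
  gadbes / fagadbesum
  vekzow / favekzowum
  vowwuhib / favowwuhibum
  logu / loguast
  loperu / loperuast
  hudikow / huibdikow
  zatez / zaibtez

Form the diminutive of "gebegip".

fagebegipum

vekzow and hudikow both end in -w yet inflect differently (favekzowum, huibdikow), so the final letter is not what conditions the rule; the first letter is.
"gebegip" begins with g-. The one such stem in the data (gadbes → fagadbesum) adds fa- … -um around the stem, so the same rule applies.
The other patterns: stems beginning with p- add the prefix ti-; stems beginning with l- add -ast; stems beginning with h- or z- insert -ib- after the first vowel.
So gebegip → fagebegipum.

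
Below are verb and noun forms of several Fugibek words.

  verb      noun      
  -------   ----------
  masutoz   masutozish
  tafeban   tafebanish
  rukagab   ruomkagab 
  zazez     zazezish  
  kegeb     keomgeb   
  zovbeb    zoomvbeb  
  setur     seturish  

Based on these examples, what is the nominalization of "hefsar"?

hefsarish

kegeb and zazez both have last vowel 'e' yet inflect differently (keomgeb, zazezish), so the last vowel is not what conditions the rule; the final letter is.
"hefsar" ends in -r. The one such stem in the data (setur → seturish) adds -ish, so the same rule applies.
The other pattern: stems ending in -b insert -om- after the first vowel.
So hefsar → hefsarish.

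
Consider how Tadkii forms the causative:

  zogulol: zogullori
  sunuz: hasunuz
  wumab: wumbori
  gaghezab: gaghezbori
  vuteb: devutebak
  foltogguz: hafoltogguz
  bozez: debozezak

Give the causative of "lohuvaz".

lohuvzori

foltogguz and bozez both end in -z yet inflect differently (hafoltogguz, debozezak), so the final letter is not what conditions the rule; the last vowel is.
"lohuvaz" has last vowel 'a'. The stems whose last vowel is 'a' (wumab → wumbori, gaghezab → gaghezbori) delete the last vowel and add -ori.
The other patterns: stems whose last vowel is 'u' add the prefix ha-; stems whose last vowel is 'e' add de- … -ak around the stem.
So lohuvaz → lohuvzori.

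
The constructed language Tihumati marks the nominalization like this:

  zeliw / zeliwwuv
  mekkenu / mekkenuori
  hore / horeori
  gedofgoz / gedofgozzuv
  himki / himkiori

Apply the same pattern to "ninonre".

ninonreori

himki and zeliw both have last vowel 'i' yet inflect differently (himkiori, zeliwwuv), so the last vowel is not what conditions the rule; whether the stem ends in a vowel or a consonant is.
"ninonre" ends in a vowel. The stems ending in a vowel (himki → himkiori, mekkenu → mekkenuori, hore → horeori) add -ori.
The other pattern: stems ending in a consonant double the final consonant and add -uv.
So ninonre → ninonreori.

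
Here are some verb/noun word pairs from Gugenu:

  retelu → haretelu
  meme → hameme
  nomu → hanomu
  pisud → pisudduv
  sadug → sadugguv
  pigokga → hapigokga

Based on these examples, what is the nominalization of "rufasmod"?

retelu and pisud both have last vowel 'u' yet inflect differently (haretelu, pisudduv), so the last vowel is not what conditions the rule; whether the stem ends in a vowel or a consonant is.
"rufasmod" ends in a consonant. The stems ending in a consonant (pisud → pisudduv, sadug → sadugguv) double the final consonant and add -uv.
The other pattern: stems ending in a vowel add the prefix ha-.
So rufasmod → rufasmodduv.

rufasmodduv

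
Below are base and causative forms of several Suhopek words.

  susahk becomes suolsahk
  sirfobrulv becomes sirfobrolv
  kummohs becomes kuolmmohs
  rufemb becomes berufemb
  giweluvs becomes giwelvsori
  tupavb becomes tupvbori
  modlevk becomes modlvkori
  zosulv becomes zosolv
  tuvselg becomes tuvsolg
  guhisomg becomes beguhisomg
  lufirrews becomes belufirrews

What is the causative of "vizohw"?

violzohw

"vizohw" has second-to-last letter 'h'. The stems whose second-to-last letter is 'h' (kummohs → kuolmmohs, susahk → suolsahk) insert -ol- after the first vowel.
The other patterns: stems whose second-to-last letter is 'l' change the last vowel to 'o'; stems whose second-to-last letter is 'v' delete the last vowel and add -ori; stems whose second-to-last letter is 'm' or 'w' add the prefix be-.
So vizohw → violzohw.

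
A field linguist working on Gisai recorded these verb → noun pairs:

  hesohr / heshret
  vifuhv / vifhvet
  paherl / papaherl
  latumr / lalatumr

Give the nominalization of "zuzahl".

"zuzahl" has second-to-last letter 'h'. The stems whose second-to-last letter is 'h' (hesohr → heshret, vifuhv → vifhvet) delete the last vowel and add -et.
The other pattern: stems whose second-to-last letter is 'm' or 'r' repeat the first consonant+vowel as a prefix.
So zuzahl → zuzhlet.

zuzhlet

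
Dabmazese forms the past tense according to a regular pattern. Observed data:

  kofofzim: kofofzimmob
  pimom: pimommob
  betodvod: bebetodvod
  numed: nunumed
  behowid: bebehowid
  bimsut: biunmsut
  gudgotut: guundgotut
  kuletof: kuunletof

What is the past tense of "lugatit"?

"lugatit" ends in -t. The stems ending in -t (bimsut → biunmsut, gudgotut → guundgotut) insert -un- after the first vowel.
So lugatit → luungatit.

luungatit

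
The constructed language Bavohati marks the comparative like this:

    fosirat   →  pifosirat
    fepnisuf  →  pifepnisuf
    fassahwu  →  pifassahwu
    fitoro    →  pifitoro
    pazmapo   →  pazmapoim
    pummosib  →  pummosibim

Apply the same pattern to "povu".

fitoro and pazmapo both end in -o yet inflect differently (pifitoro, pazmapoim), so the final letter is not what conditions the rule; the first letter is.
"povu" begins with p-. The stems beginning with p- (pummosib → pummosibim, pazmapo → pazmapoim) add -im.
The other pattern: stems beginning with f- add the prefix pi-.
So povu → povuim.

povuim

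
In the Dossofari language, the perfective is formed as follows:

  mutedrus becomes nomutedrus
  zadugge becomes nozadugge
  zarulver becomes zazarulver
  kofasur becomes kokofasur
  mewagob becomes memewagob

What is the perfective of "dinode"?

nodinode

"dinode" ends in -e. The one such stem in the data (zadugge → nozadugge) adds the prefix no-, so the same rule applies.
The other pattern: stems ending in -b or -r repeat the first consonant+vowel as a prefix.
So dinode → nodinode.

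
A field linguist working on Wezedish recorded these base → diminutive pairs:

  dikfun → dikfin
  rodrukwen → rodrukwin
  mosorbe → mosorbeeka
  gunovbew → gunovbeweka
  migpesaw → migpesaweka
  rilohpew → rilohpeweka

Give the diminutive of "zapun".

zapin

"zapun" ends in -n. The stems ending in -n (dikfun → dikfin, rodrukwen → rodrukwin) change the last vowel to 'i'.
The other pattern: stems ending in -e or -w add -eka.
So zapun → zapin.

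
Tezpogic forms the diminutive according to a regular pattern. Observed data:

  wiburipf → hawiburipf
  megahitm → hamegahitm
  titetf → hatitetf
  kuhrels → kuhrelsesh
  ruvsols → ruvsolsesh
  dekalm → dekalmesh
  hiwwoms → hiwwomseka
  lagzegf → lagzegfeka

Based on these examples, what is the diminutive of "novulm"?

novulmesh

"novulm" has second-to-last letter 'l'. The stems whose second-to-last letter is 'l' (kuhrels → kuhrelsesh, ruvsols → ruvsolsesh, dekalm → dekalmesh) add -esh.
So novulm → novulmesh.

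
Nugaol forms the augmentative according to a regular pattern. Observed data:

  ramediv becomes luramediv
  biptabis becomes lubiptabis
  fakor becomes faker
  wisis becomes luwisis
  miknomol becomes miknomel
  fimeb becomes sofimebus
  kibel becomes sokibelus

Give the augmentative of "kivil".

lukivil

kibel and miknomol both end in -l yet inflect differently (sokibelus, miknomel), so the final letter is not what conditions the rule; the last vowel is.
"kivil" has last vowel 'i'. The stems whose last vowel is 'i' (ramediv → luramediv, biptabis → lubiptabis, wisis → luwisis) add the prefix lu-.
So kivil → lukivil.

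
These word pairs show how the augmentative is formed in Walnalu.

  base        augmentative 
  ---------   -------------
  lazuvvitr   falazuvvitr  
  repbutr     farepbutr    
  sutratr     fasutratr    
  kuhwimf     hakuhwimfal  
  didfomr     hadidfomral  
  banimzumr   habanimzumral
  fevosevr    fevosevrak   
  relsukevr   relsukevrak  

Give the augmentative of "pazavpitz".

sutratr and banimzumr both end in -r yet inflect differently (fasutratr, habanimzumral), so the final letter is not what conditions the rule; the second-to-last letter is.
"pazavpitz" has second-to-last letter 't'. The stems whose second-to-last letter is 't' (sutratr → fasutratr, lazuvvitr → falazuvvitr, repbutr → farepbutr) add the prefix fa-.
So pazavpitz → fapazavpitz.

fapazavpitz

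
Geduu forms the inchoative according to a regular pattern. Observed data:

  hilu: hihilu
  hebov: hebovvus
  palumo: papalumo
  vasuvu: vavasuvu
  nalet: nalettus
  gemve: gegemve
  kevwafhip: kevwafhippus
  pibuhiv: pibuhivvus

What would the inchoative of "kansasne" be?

kakansasne

nalet and gemve both have last vowel 'e' yet inflect differently (nalettus, gegemve), so the last vowel is not what conditions the rule; whether the stem ends in a vowel or a consonant is.
"kansasne" ends in a vowel. The stems ending in a vowel (gemve → gegemve, hilu → hihilu, vasuvu → vavasuvu) repeat the first consonant+vowel as a prefix.
So kansasne → kakansasne.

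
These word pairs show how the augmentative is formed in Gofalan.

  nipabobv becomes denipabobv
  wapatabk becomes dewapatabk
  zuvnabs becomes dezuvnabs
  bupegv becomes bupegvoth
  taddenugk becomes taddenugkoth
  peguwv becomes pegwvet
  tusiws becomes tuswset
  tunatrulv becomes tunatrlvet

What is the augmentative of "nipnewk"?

nipnwket

nipabobv and bupegv both end in -v yet inflect differently (denipabobv, bupegvoth), so the final letter is not what conditions the rule; the second-to-last letter is.
"nipnewk" has second-to-last letter 'w'. The stems whose second-to-last letter is 'w' (peguwv → pegwvet, tusiws → tuswset) delete the last vowel and add -et.
The other patterns: stems whose second-to-last letter is 'b' add the prefix de-; stems whose second-to-last letter is 'g' add -oth.
So nipnewk → nipnwket.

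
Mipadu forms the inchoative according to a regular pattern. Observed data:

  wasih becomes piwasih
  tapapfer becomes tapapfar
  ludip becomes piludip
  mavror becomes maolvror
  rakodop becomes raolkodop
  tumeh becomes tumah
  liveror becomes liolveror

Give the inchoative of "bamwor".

liveror and tapapfer both end in -r yet inflect differently (liolveror, tapapfar), so the final letter is not what conditions the rule; the last vowel is.
"bamwor" has last vowel 'o'. The stems whose last vowel is 'o' (rakodop → raolkodop, liveror → liolveror, mavror → maolvror) insert -ol- after the first vowel.
The other patterns: stems whose last vowel is 'e' change the last vowel to 'a'; stems whose last vowel is 'i' add the prefix pi-.
So bamwor → baolmwor.

baolmwor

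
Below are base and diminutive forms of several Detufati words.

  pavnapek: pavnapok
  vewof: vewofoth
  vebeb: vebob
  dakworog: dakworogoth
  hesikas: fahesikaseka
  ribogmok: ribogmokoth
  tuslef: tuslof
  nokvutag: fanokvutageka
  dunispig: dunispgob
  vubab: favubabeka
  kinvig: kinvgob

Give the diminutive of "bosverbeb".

bosverbob

pavnapek and ribogmok both end in -k yet inflect differently (pavnapok, ribogmokoth), so the final letter is not what conditions the rule; the last vowel is.
"bosverbeb" has last vowel 'e'. The stems whose last vowel is 'e' (pavnapek → pavnapok, tuslef → tuslof, vebeb → vebob) change the last vowel to 'o'.
The other patterns: stems whose last vowel is 'i' delete the last vowel and add -ob; stems whose last vowel is 'o' add -oth; stems whose last vowel is 'a' add fa- … -eka around the stem.
So bosverbeb → bosverbob.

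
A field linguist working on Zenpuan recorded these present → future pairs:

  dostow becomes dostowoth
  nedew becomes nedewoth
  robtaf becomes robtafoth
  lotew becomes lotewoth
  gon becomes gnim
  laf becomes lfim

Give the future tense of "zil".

"zil" has 1 vowel. The stems with 1 vowel (gon → gnim, laf → lfim) delete the last vowel and add -im.
So zil → zlim.

zlim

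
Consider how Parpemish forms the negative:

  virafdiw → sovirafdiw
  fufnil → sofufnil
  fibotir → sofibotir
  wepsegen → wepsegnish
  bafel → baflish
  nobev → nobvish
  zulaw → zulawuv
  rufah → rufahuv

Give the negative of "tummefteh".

tummefthish

fufnil and bafel both end in -l yet inflect differently (sofufnil, baflish), so the final letter is not what conditions the rule; the last vowel is.
"tummefteh" has last vowel 'e'. The stems whose last vowel is 'e' (wepsegen → wepsegnish, bafel → baflish, nobev → nobvish) delete the last vowel and add -ish.
So tummefteh → tummefthish.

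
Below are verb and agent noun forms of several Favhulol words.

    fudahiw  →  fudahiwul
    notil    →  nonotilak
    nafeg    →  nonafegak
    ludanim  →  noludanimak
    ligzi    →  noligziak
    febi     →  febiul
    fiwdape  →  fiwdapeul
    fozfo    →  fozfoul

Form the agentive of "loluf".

febi and ligzi both end in -i yet inflect differently (febiul, noligziak), so the final letter is not what conditions the rule; the first letter is.
"loluf" begins with l-. The stems beginning with l- (ludanim → noludanimak, ligzi → noligziak) add no- … -ak around the stem.
The other pattern: stems beginning with f- add -ul.
So loluf → nololufak.

nololufak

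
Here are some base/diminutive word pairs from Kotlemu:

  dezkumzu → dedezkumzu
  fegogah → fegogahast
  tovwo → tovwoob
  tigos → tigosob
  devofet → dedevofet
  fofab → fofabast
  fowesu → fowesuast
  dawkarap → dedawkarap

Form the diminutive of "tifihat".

"tifihat" begins with t-. The stems beginning with t- (tovwo → tovwoob, tigos → tigosob) add -ob.
So tifihat → tifihatob.

tifihatob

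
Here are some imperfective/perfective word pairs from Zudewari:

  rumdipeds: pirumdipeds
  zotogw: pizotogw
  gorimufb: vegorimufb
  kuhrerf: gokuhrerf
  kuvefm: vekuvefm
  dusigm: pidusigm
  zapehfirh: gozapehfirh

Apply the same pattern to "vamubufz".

vevamubufz

kuvefm and dusigm both end in -m yet inflect differently (vekuvefm, pidusigm), so the final letter is not what conditions the rule; the second-to-last letter is.
"vamubufz" has second-to-last letter 'f'. The stems whose second-to-last letter is 'f' (gorimufb → vegorimufb, kuvefm → vekuvefm) add the prefix ve-.
So vamubufz → vevamubufz.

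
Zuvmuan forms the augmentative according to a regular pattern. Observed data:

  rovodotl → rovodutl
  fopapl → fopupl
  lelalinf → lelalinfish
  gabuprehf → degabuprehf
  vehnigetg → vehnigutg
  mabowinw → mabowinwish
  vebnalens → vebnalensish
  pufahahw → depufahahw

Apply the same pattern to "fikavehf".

gabuprehf and lelalinf both end in -f yet inflect differently (degabuprehf, lelalinfish), so the final letter is not what conditions the rule; the second-to-last letter is.
"fikavehf" has second-to-last letter 'h'. The stems whose second-to-last letter is 'h' (gabuprehf → degabuprehf, pufahahw → depufahahw) add the prefix de-.
The other patterns: stems whose second-to-last letter is 'n' add -ish; stems whose second-to-last letter is 'p' or 't' change the last vowel to 'u'.
So fikavehf → defikavehf.

defikavehf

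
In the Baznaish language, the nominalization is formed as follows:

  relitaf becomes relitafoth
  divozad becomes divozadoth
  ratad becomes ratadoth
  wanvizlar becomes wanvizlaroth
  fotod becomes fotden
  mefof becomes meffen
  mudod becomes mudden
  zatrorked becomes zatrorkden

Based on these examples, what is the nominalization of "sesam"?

sesamoth

divozad and fotod both end in -d yet inflect differently (divozadoth, fotden), so the final letter is not what conditions the rule; the last vowel is.
"sesam" has last vowel 'a'. The stems whose last vowel is 'a' (relitaf → relitafoth, divozad → divozadoth, ratad → ratadoth) add -oth.
So sesam → sesamoth.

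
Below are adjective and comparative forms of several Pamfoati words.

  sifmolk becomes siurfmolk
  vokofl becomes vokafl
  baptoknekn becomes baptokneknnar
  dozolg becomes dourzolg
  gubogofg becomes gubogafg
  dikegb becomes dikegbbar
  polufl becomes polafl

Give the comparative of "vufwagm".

"vufwagm" has second-to-last letter 'g'. The one such stem in the data (dikegb → dikegbbar) doubles the final consonant and adds -ar (as does baptoknekn), so the same rule applies.
So vufwagm → vufwagmmar.

vufwagmmar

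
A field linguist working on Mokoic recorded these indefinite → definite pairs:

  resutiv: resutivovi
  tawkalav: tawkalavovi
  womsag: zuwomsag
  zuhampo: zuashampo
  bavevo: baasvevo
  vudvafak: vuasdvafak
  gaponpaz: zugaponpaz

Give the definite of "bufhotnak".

buasfhotnak

"bufhotnak" ends in -k. The one such stem in the data (vudvafak → vuasdvafak) inserts -as- after the first vowel (as do bavevo, zuhampo), so the same rule applies.
So bufhotnak → buasfhotnak.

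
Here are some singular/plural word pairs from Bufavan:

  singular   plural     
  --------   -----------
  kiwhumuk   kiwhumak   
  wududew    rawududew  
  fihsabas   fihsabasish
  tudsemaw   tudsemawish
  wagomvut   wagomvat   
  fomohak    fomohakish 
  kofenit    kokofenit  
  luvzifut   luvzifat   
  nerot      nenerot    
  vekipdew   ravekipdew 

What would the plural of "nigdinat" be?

"nigdinat" has last vowel 'a'. The stems whose last vowel is 'a' (fihsabas → fihsabasish, tudsemaw → tudsemawish, fomohak → fomohakish) add -ish.
The other patterns: stems whose last vowel is 'i' or 'o' repeat the first consonant+vowel as a prefix; stems whose last vowel is 'u' change the last vowel to 'a'; stems whose last vowel is 'e' add the prefix ra-.
So nigdinat → nigdinatish.

nigdinatish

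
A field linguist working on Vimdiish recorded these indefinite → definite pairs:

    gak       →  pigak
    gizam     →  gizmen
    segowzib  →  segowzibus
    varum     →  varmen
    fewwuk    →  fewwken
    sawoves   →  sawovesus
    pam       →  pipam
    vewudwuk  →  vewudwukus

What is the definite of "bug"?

"bug" has 1 vowel. The stems with 1 vowel (pam → pipam, gak → pigak) add the prefix pi-.
The other patterns: stems with 2 vowels delete the last vowel and add -en; stems with 3 vowels add -us.
So bug → pibug.

pibug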